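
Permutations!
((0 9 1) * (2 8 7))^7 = (0 9 1)(2 8 7)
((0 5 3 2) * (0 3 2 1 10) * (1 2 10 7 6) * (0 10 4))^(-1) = ((10)(0 5 4)(1 7 6)(2 3))^(-1) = (10)(0 4 5)(1 6 7)(2 3)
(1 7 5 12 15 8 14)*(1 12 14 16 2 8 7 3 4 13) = (1 3 4 13)(2 8 16)(5 14 12 15 7) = [0, 3, 8, 4, 13, 14, 6, 5, 16, 9, 10, 11, 15, 1, 12, 7, 2]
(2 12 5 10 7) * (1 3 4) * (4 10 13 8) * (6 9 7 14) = (1 3 10 14 6 9 7 2 12 5 13 8 4) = [0, 3, 12, 10, 1, 13, 9, 2, 4, 7, 14, 11, 5, 8, 6]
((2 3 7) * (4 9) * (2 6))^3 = ((2 3 7 6)(4 9))^3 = (2 6 7 3)(4 9)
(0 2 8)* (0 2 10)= (0 10)(2 8)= [10, 1, 8, 3, 4, 5, 6, 7, 2, 9, 0]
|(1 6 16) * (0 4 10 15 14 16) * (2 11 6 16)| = 8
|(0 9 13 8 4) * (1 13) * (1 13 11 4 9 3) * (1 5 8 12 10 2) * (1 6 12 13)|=8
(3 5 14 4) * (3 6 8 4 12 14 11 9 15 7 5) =(4 6 8)(5 11 9 15 7)(12 14) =[0, 1, 2, 3, 6, 11, 8, 5, 4, 15, 10, 9, 14, 13, 12, 7]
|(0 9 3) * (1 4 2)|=3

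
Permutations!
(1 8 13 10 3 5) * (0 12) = (0 12)(1 8 13 10 3 5) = [12, 8, 2, 5, 4, 1, 6, 7, 13, 9, 3, 11, 0, 10]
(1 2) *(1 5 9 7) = (1 2 5 9 7) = [0, 2, 5, 3, 4, 9, 6, 1, 8, 7]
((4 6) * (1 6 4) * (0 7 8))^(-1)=(0 8 7)(1 6)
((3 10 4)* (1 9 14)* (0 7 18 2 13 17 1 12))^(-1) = (0 12 14 9 1 17 13 2 18 7)(3 4 10) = ((0 7 18 2 13 17 1 9 14 12)(3 10 4))^(-1)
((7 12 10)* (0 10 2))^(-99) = ((0 10 7 12 2))^(-99) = (0 10 7 12 2)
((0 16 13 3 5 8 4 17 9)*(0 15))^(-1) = ((0 16 13 3 5 8 4 17 9 15))^(-1) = (0 15 9 17 4 8 5 3 13 16)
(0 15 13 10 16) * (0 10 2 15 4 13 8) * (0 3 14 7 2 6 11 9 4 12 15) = (0 12 15 8 3 14 7 2)(4 13 6 11 9)(10 16) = [12, 1, 0, 14, 13, 5, 11, 2, 3, 4, 16, 9, 15, 6, 7, 8, 10]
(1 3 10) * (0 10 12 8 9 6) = [10, 3, 2, 12, 4, 5, 0, 7, 9, 6, 1, 11, 8] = (0 10 1 3 12 8 9 6)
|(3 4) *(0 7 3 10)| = |(0 7 3 4 10)| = 5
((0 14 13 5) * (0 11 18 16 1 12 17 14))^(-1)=(1 16 18 11 5 13 14 17 12)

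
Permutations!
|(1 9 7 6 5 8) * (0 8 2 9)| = 15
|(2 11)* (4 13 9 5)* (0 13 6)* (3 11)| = 6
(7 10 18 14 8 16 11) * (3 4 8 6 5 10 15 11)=(3 4 8 16)(5 10 18 14 6)(7 15 11)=[0, 1, 2, 4, 8, 10, 5, 15, 16, 9, 18, 7, 12, 13, 6, 11, 3, 17, 14]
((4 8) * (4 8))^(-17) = ((8))^(-17) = (8)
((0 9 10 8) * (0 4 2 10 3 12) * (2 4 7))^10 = ((0 9 3 12)(2 10 8 7))^10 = (0 3)(2 8)(7 10)(9 12)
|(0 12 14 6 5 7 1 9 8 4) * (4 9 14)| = |(0 12 4)(1 14 6 5 7)(8 9)| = 30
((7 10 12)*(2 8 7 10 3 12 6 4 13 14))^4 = (2 12 13 7 6)(3 4 8 10 14)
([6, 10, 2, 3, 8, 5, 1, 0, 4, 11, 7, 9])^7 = (0 1 7 6 10)(4 8)(9 11)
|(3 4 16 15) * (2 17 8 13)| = |(2 17 8 13)(3 4 16 15)| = 4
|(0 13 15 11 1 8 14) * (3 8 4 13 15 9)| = 10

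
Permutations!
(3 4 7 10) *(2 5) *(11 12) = [0, 1, 5, 4, 7, 2, 6, 10, 8, 9, 3, 12, 11] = (2 5)(3 4 7 10)(11 12)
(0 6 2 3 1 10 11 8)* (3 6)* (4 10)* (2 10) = (0 3 1 4 2 6 10 11 8) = [3, 4, 6, 1, 2, 5, 10, 7, 0, 9, 11, 8]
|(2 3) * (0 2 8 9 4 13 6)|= 8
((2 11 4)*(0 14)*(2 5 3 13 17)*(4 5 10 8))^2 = ((0 14)(2 11 5 3 13 17)(4 10 8))^2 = (2 5 13)(3 17 11)(4 8 10)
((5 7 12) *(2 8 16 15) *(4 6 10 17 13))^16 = (4 6 10 17 13)(5 7 12)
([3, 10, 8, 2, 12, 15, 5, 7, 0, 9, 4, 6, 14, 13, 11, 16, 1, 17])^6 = [2, 6, 0, 8, 15, 12, 4, 7, 3, 9, 5, 10, 16, 13, 1, 14, 11, 17]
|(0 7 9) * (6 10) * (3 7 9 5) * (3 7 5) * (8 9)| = |(0 8 9)(3 5 7)(6 10)| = 6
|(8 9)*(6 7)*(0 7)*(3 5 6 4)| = 6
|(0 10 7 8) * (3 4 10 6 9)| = |(0 6 9 3 4 10 7 8)| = 8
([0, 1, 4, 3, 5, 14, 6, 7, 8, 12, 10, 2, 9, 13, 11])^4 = (2 11 14 5 4)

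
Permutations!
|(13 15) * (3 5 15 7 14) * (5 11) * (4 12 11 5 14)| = |(3 5 15 13 7 4 12 11 14)| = 9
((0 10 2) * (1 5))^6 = (10)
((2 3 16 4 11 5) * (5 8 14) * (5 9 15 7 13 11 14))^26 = ((2 3 16 4 14 9 15 7 13 11 8 5))^26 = (2 16 14 15 13 8)(3 4 9 7 11 5)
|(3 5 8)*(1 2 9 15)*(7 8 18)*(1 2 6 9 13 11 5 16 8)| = |(1 6 9 15 2 13 11 5 18 7)(3 16 8)| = 30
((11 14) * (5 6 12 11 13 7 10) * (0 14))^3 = ((0 14 13 7 10 5 6 12 11))^3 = (0 7 6)(5 11 13)(10 12 14)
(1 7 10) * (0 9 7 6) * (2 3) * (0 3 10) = (0 9 7)(1 6 3 2 10) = [9, 6, 10, 2, 4, 5, 3, 0, 8, 7, 1]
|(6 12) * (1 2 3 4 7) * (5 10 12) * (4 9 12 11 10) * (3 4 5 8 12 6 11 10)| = |(1 2 4 7)(3 9 6 8 12 11)| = 12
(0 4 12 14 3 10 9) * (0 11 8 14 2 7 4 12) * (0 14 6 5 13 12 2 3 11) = [2, 1, 7, 10, 14, 13, 5, 4, 6, 0, 9, 8, 3, 12, 11] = (0 2 7 4 14 11 8 6 5 13 12 3 10 9)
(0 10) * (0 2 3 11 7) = (0 10 2 3 11 7) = [10, 1, 3, 11, 4, 5, 6, 0, 8, 9, 2, 7]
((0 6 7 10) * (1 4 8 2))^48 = (10)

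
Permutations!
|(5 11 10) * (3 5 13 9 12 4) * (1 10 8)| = |(1 10 13 9 12 4 3 5 11 8)| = 10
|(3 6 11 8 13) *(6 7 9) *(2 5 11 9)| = |(2 5 11 8 13 3 7)(6 9)| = 14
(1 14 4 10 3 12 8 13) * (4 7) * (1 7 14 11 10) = (14)(1 11 10 3 12 8 13 7 4) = [0, 11, 2, 12, 1, 5, 6, 4, 13, 9, 3, 10, 8, 7, 14]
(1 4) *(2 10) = [0, 4, 10, 3, 1, 5, 6, 7, 8, 9, 2] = (1 4)(2 10)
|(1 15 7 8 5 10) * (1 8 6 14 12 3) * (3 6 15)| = 6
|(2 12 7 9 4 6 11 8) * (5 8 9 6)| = 9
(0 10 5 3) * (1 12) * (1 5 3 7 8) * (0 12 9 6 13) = [10, 9, 2, 12, 4, 7, 13, 8, 1, 6, 3, 11, 5, 0] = (0 10 3 12 5 7 8 1 9 6 13)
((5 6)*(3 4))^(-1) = (3 4)(5 6)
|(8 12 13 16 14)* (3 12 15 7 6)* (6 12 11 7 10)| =|(3 11 7 12 13 16 14 8 15 10 6)| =11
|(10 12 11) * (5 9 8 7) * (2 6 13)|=12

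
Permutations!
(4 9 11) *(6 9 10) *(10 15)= (4 15 10 6 9 11)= [0, 1, 2, 3, 15, 5, 9, 7, 8, 11, 6, 4, 12, 13, 14, 10]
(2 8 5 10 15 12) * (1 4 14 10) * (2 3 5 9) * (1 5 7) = (1 4 14 10 15 12 3 7)(2 8 9) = [0, 4, 8, 7, 14, 5, 6, 1, 9, 2, 15, 11, 3, 13, 10, 12]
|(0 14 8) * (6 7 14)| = |(0 6 7 14 8)| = 5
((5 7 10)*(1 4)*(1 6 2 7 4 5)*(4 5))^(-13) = ((1 4 6 2 7 10))^(-13) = (1 10 7 2 6 4)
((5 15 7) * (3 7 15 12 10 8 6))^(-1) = (15)(3 6 8 10 12 5 7)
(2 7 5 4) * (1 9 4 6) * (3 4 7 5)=[0, 9, 5, 4, 2, 6, 1, 3, 8, 7]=(1 9 7 3 4 2 5 6)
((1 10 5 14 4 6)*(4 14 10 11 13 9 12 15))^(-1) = (1 6 4 15 12 9 13 11)(5 10)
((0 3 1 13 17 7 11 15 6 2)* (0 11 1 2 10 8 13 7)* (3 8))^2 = ((0 8 13 17)(1 7)(2 11 15 6 10 3))^2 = (0 13)(2 15 10)(3 11 6)(8 17)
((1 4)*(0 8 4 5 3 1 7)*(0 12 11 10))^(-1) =(0 10 11 12 7 4 8)(1 3 5)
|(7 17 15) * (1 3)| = 6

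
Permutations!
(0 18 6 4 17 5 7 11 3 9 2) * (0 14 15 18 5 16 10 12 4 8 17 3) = (0 5 7 11)(2 14 15 18 6 8 17 16 10 12 4 3 9) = [5, 1, 14, 9, 3, 7, 8, 11, 17, 2, 12, 0, 4, 13, 15, 18, 10, 16, 6]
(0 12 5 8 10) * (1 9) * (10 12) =[10, 9, 2, 3, 4, 8, 6, 7, 12, 1, 0, 11, 5] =(0 10)(1 9)(5 8 12)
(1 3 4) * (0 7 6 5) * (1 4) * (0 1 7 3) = [3, 0, 2, 7, 4, 1, 5, 6] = (0 3 7 6 5 1)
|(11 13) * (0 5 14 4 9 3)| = 6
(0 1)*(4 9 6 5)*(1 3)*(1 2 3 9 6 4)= (0 9 4 6 5 1)(2 3)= [9, 0, 3, 2, 6, 1, 5, 7, 8, 4]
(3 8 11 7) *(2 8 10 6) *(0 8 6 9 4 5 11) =(0 8)(2 6)(3 10 9 4 5 11 7) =[8, 1, 6, 10, 5, 11, 2, 3, 0, 4, 9, 7]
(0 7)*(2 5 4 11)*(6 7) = (0 6 7)(2 5 4 11) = [6, 1, 5, 3, 11, 4, 7, 0, 8, 9, 10, 2]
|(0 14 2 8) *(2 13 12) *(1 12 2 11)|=|(0 14 13 2 8)(1 12 11)|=15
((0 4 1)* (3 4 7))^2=(0 3 1 7 4)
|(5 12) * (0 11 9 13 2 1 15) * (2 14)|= 8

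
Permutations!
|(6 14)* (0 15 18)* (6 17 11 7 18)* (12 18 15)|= 6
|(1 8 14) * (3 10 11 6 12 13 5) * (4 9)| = |(1 8 14)(3 10 11 6 12 13 5)(4 9)| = 42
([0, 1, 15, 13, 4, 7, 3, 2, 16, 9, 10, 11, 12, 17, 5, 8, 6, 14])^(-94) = [0, 1, 3, 7, 4, 16, 5, 6, 17, 9, 10, 11, 12, 2, 8, 13, 14, 15]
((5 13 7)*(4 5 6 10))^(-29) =(4 5 13 7 6 10)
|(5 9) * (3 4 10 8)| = |(3 4 10 8)(5 9)| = 4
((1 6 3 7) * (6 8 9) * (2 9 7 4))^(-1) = ((1 8 7)(2 9 6 3 4))^(-1) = (1 7 8)(2 4 3 6 9)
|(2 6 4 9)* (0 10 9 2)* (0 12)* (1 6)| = |(0 10 9 12)(1 6 4 2)| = 4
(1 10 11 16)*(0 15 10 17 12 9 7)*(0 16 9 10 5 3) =(0 15 5 3)(1 17 12 10 11 9 7 16) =[15, 17, 2, 0, 4, 3, 6, 16, 8, 7, 11, 9, 10, 13, 14, 5, 1, 12]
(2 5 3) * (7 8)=(2 5 3)(7 8)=[0, 1, 5, 2, 4, 3, 6, 8, 7]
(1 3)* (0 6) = (0 6)(1 3) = [6, 3, 2, 1, 4, 5, 0]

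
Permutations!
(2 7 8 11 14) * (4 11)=(2 7 8 4 11 14)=[0, 1, 7, 3, 11, 5, 6, 8, 4, 9, 10, 14, 12, 13, 2]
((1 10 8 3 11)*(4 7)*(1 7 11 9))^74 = ((1 10 8 3 9)(4 11 7))^74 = (1 9 3 8 10)(4 7 11)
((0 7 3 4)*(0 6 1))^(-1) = (0 1 6 4 3 7) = ((0 7 3 4 6 1))^(-1)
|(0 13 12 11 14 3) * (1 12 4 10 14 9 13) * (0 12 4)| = |(0 1 4 10 14 3 12 11 9 13)| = 10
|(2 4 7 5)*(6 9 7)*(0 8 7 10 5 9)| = |(0 8 7 9 10 5 2 4 6)| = 9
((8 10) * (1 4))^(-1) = (1 4)(8 10)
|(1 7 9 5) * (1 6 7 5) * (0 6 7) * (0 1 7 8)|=|(0 6 1 5 8)(7 9)|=10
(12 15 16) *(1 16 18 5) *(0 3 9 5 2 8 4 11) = (0 3 9 5 1 16 12 15 18 2 8 4 11) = [3, 16, 8, 9, 11, 1, 6, 7, 4, 5, 10, 0, 15, 13, 14, 18, 12, 17, 2]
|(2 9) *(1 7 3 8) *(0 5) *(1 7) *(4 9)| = |(0 5)(2 4 9)(3 8 7)| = 6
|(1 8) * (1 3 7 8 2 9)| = |(1 2 9)(3 7 8)| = 3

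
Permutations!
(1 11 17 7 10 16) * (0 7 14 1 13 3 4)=(0 7 10 16 13 3 4)(1 11 17 14)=[7, 11, 2, 4, 0, 5, 6, 10, 8, 9, 16, 17, 12, 3, 1, 15, 13, 14]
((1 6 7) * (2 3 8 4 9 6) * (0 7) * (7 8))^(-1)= ((0 8 4 9 6)(1 2 3 7))^(-1)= (0 6 9 4 8)(1 7 3 2)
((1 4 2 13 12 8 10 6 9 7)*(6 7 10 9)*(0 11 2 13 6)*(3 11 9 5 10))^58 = (0 2 3)(1 13 8 10)(4 12 5 7)(6 11 9)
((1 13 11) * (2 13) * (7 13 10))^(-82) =((1 2 10 7 13 11))^(-82) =(1 10 13)(2 7 11)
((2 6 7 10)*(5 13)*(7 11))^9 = (2 10 7 11 6)(5 13)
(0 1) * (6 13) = (0 1)(6 13) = [1, 0, 2, 3, 4, 5, 13, 7, 8, 9, 10, 11, 12, 6]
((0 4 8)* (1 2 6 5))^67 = (0 4 8)(1 5 6 2) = ((0 4 8)(1 2 6 5))^67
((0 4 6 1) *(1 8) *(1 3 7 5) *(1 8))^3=((0 4 6 1)(3 7 5 8))^3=(0 1 6 4)(3 8 5 7)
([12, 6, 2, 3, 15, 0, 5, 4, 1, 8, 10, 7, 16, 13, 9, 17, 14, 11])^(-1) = (0 5 6 1 8 9 14 16 12)(4 7 11 17 15)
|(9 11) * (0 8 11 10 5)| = 6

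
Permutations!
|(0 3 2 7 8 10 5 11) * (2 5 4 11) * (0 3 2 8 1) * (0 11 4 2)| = |(1 11 3 5 8 10 2 7)| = 8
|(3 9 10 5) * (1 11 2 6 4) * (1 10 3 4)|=|(1 11 2 6)(3 9)(4 10 5)|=12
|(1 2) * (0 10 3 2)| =|(0 10 3 2 1)| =5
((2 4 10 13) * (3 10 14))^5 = ((2 4 14 3 10 13))^5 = (2 13 10 3 14 4)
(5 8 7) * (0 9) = (0 9)(5 8 7) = [9, 1, 2, 3, 4, 8, 6, 5, 7, 0]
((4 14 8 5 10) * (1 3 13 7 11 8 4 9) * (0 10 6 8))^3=((0 10 9 1 3 13 7 11)(4 14)(5 6 8))^3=(0 1 7 10 3 11 9 13)(4 14)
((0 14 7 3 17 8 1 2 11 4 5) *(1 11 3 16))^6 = (0 3)(1 4)(2 5)(7 8)(11 16)(14 17)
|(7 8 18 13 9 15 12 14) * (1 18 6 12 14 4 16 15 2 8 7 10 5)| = |(1 18 13 9 2 8 6 12 4 16 15 14 10 5)| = 14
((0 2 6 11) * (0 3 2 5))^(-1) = ((0 5)(2 6 11 3))^(-1) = (0 5)(2 3 11 6)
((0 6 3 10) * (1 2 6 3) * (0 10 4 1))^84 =(10)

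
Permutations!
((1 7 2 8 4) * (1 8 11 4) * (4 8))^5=(11)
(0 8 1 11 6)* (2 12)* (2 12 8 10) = (12)(0 10 2 8 1 11 6) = [10, 11, 8, 3, 4, 5, 0, 7, 1, 9, 2, 6, 12]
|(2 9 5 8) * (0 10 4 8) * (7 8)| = 8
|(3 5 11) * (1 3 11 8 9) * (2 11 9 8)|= |(1 3 5 2 11 9)|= 6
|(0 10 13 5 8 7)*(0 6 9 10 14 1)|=21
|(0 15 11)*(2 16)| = |(0 15 11)(2 16)| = 6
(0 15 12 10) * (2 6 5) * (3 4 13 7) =(0 15 12 10)(2 6 5)(3 4 13 7) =[15, 1, 6, 4, 13, 2, 5, 3, 8, 9, 0, 11, 10, 7, 14, 12]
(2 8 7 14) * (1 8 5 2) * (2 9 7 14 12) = [0, 8, 5, 3, 4, 9, 6, 12, 14, 7, 10, 11, 2, 13, 1] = (1 8 14)(2 5 9 7 12)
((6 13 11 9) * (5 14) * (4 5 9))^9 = (4 14 6 11 5 9 13)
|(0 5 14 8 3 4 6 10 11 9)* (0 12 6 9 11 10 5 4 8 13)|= 8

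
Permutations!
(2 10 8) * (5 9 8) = (2 10 5 9 8) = [0, 1, 10, 3, 4, 9, 6, 7, 2, 8, 5]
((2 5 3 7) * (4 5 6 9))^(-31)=((2 6 9 4 5 3 7))^(-31)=(2 5 6 3 9 7 4)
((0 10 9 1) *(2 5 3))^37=((0 10 9 1)(2 5 3))^37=(0 10 9 1)(2 5 3)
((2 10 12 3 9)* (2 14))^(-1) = ((2 10 12 3 9 14))^(-1) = (2 14 9 3 12 10)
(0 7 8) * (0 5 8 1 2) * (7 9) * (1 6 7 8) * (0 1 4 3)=(0 9 8 5 4 3)(1 2)(6 7)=[9, 2, 1, 0, 3, 4, 7, 6, 5, 8]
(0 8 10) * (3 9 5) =(0 8 10)(3 9 5) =[8, 1, 2, 9, 4, 3, 6, 7, 10, 5, 0]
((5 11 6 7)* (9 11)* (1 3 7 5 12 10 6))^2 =(1 7 10 5 11 3 12 6 9)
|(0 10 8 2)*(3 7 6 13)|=4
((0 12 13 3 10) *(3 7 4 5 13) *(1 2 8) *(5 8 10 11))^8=((0 12 3 11 5 13 7 4 8 1 2 10))^8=(0 8 5)(1 13 12)(2 7 3)(4 11 10)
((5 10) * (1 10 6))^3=((1 10 5 6))^3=(1 6 5 10)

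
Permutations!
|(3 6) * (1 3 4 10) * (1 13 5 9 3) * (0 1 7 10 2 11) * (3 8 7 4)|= |(0 1 4 2 11)(3 6)(5 9 8 7 10 13)|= 30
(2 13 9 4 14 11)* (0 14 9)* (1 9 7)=(0 14 11 2 13)(1 9 4 7)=[14, 9, 13, 3, 7, 5, 6, 1, 8, 4, 10, 2, 12, 0, 11]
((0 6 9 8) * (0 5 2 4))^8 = (0 6 9 8 5 2 4)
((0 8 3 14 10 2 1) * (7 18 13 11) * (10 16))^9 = ((0 8 3 14 16 10 2 1)(7 18 13 11))^9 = (0 8 3 14 16 10 2 1)(7 18 13 11)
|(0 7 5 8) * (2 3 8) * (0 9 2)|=12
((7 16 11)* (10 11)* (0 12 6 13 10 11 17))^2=(0 6 10)(7 11 16)(12 13 17)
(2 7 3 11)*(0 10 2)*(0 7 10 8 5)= (0 8 5)(2 10)(3 11 7)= [8, 1, 10, 11, 4, 0, 6, 3, 5, 9, 2, 7]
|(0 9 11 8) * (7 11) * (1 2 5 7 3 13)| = |(0 9 3 13 1 2 5 7 11 8)| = 10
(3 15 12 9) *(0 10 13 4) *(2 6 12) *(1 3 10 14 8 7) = (0 14 8 7 1 3 15 2 6 12 9 10 13 4) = [14, 3, 6, 15, 0, 5, 12, 1, 7, 10, 13, 11, 9, 4, 8, 2]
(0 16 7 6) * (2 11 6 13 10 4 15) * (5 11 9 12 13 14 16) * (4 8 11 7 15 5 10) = [10, 1, 9, 3, 5, 7, 0, 14, 11, 12, 8, 6, 13, 4, 16, 2, 15] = (0 10 8 11 6)(2 9 12 13 4 5 7 14 16 15)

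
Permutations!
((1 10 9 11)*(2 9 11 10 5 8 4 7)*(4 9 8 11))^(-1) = (1 11 5)(2 7 4 10 9 8) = ((1 5 11)(2 8 9 10 4 7))^(-1)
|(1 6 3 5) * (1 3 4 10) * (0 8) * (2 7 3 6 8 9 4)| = 30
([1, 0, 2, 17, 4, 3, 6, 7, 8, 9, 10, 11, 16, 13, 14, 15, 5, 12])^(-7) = [1, 0, 2, 16, 4, 12, 6, 7, 8, 9, 10, 11, 3, 13, 14, 15, 17, 5]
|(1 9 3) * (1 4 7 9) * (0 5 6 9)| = 7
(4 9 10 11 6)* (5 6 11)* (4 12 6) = (4 9 10 5)(6 12) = [0, 1, 2, 3, 9, 4, 12, 7, 8, 10, 5, 11, 6]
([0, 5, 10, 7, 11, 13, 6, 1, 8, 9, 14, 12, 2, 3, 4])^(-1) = (1 7 3 13 5)(2 12 11 4 14 10)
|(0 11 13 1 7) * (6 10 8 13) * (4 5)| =8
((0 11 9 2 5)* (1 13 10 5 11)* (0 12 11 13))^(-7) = ((0 1)(2 13 10 5 12 11 9))^(-7) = (13)(0 1)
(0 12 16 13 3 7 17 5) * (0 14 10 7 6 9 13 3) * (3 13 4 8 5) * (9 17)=(0 12 16 13)(3 6 17)(4 8 5 14 10 7 9)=[12, 1, 2, 6, 8, 14, 17, 9, 5, 4, 7, 11, 16, 0, 10, 15, 13, 3]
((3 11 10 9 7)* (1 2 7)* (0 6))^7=((0 6)(1 2 7 3 11 10 9))^7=(11)(0 6)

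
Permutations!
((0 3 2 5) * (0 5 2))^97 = ((5)(0 3))^97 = (5)(0 3)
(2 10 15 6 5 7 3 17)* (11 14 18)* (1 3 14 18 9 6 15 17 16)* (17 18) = (1 3 16)(2 10 18 11 17)(5 7 14 9 6) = [0, 3, 10, 16, 4, 7, 5, 14, 8, 6, 18, 17, 12, 13, 9, 15, 1, 2, 11]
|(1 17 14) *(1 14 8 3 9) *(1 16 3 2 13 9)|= 8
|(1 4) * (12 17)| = |(1 4)(12 17)| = 2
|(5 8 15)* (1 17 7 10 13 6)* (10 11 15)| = |(1 17 7 11 15 5 8 10 13 6)| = 10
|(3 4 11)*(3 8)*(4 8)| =|(3 8)(4 11)| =2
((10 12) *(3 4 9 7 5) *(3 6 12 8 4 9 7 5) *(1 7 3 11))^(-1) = (1 11 7)(3 4 8 10 12 6 5 9)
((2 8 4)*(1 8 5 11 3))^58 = (1 4 5 3 8 2 11)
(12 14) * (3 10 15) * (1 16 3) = [0, 16, 2, 10, 4, 5, 6, 7, 8, 9, 15, 11, 14, 13, 12, 1, 3] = (1 16 3 10 15)(12 14)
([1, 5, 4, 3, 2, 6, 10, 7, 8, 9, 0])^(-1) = [10, 0, 4, 3, 2, 1, 5, 7, 8, 9, 6]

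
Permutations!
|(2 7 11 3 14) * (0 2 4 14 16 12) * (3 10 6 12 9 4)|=|(0 2 7 11 10 6 12)(3 16 9 4 14)|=35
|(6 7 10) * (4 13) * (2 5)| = 6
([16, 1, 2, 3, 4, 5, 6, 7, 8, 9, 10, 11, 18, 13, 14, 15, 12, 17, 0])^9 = (0 16 12 18)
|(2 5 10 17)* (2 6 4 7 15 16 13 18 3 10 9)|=30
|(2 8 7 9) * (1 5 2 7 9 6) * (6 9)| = 10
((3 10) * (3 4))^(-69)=((3 10 4))^(-69)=(10)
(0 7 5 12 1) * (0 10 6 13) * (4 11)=(0 7 5 12 1 10 6 13)(4 11)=[7, 10, 2, 3, 11, 12, 13, 5, 8, 9, 6, 4, 1, 0]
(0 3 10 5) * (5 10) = (10)(0 3 5) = [3, 1, 2, 5, 4, 0, 6, 7, 8, 9, 10]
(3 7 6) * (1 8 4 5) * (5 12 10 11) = [0, 8, 2, 7, 12, 1, 3, 6, 4, 9, 11, 5, 10] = (1 8 4 12 10 11 5)(3 7 6)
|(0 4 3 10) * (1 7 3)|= |(0 4 1 7 3 10)|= 6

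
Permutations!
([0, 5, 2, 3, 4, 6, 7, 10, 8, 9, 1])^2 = (1 6 10 5 7)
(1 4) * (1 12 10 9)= (1 4 12 10 9)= [0, 4, 2, 3, 12, 5, 6, 7, 8, 1, 9, 11, 10]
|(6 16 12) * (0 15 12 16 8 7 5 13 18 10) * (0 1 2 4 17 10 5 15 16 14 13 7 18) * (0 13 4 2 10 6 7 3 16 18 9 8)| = 18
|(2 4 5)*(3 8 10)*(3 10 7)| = 3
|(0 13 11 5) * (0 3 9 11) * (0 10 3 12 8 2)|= 10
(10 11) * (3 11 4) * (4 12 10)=[0, 1, 2, 11, 3, 5, 6, 7, 8, 9, 12, 4, 10]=(3 11 4)(10 12)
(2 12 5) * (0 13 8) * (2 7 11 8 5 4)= [13, 1, 12, 3, 2, 7, 6, 11, 0, 9, 10, 8, 4, 5]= (0 13 5 7 11 8)(2 12 4)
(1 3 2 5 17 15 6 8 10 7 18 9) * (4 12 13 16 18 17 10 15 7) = (1 3 2 5 10 4 12 13 16 18 9)(6 8 15)(7 17) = [0, 3, 5, 2, 12, 10, 8, 17, 15, 1, 4, 11, 13, 16, 14, 6, 18, 7, 9]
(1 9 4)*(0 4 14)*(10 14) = (0 4 1 9 10 14) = [4, 9, 2, 3, 1, 5, 6, 7, 8, 10, 14, 11, 12, 13, 0]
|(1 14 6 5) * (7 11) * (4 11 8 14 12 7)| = |(1 12 7 8 14 6 5)(4 11)| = 14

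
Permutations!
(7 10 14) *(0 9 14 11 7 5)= (0 9 14 5)(7 10 11)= [9, 1, 2, 3, 4, 0, 6, 10, 8, 14, 11, 7, 12, 13, 5]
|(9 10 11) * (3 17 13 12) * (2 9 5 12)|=9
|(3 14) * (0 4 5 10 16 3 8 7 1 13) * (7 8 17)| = |(0 4 5 10 16 3 14 17 7 1 13)| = 11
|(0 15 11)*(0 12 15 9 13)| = |(0 9 13)(11 12 15)| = 3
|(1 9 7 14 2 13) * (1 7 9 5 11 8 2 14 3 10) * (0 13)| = 10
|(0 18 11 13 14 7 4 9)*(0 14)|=4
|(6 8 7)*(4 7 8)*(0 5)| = 6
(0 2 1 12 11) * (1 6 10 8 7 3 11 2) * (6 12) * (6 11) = (0 1 11)(2 12)(3 6 10 8 7) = [1, 11, 12, 6, 4, 5, 10, 3, 7, 9, 8, 0, 2]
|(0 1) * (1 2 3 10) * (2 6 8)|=7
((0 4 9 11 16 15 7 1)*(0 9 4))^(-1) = ((1 9 11 16 15 7))^(-1) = (1 7 15 16 11 9)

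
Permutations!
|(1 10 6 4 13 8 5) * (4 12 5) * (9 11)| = 30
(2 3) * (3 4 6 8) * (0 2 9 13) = (0 2 4 6 8 3 9 13) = [2, 1, 4, 9, 6, 5, 8, 7, 3, 13, 10, 11, 12, 0]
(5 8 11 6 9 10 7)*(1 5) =(1 5 8 11 6 9 10 7) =[0, 5, 2, 3, 4, 8, 9, 1, 11, 10, 7, 6]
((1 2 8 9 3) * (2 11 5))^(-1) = ((1 11 5 2 8 9 3))^(-1) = (1 3 9 8 2 5 11)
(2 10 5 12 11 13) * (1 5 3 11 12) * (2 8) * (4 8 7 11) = (1 5)(2 10 3 4 8)(7 11 13) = [0, 5, 10, 4, 8, 1, 6, 11, 2, 9, 3, 13, 12, 7]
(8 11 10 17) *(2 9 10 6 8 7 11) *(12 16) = (2 9 10 17 7 11 6 8)(12 16) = [0, 1, 9, 3, 4, 5, 8, 11, 2, 10, 17, 6, 16, 13, 14, 15, 12, 7]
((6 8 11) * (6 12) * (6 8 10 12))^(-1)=(6 11 8 12 10)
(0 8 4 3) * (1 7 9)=(0 8 4 3)(1 7 9)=[8, 7, 2, 0, 3, 5, 6, 9, 4, 1]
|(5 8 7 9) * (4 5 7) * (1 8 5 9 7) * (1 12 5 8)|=|(4 9 12 5 8)|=5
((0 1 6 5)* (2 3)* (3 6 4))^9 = (0 4 2 5 1 3 6)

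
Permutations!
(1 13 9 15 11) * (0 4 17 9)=(0 4 17 9 15 11 1 13)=[4, 13, 2, 3, 17, 5, 6, 7, 8, 15, 10, 1, 12, 0, 14, 11, 16, 9]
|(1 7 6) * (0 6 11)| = 5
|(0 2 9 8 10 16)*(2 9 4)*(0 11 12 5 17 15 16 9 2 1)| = 12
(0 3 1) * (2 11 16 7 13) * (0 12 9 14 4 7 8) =[3, 12, 11, 1, 7, 5, 6, 13, 0, 14, 10, 16, 9, 2, 4, 15, 8] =(0 3 1 12 9 14 4 7 13 2 11 16 8)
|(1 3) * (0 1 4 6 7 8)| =7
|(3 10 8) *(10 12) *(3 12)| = 3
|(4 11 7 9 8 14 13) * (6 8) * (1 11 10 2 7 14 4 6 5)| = |(1 11 14 13 6 8 4 10 2 7 9 5)| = 12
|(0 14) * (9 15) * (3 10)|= |(0 14)(3 10)(9 15)|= 2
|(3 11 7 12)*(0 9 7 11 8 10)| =7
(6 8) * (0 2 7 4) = (0 2 7 4)(6 8) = [2, 1, 7, 3, 0, 5, 8, 4, 6]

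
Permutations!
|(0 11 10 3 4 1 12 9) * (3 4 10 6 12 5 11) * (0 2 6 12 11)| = 30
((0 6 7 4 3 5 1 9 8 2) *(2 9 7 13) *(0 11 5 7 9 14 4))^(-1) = (0 7 3 4 14 8 9 1 5 11 2 13 6)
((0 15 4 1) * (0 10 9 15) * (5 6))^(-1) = (1 4 15 9 10)(5 6)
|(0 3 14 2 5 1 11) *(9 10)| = |(0 3 14 2 5 1 11)(9 10)| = 14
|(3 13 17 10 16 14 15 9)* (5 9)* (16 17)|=|(3 13 16 14 15 5 9)(10 17)|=14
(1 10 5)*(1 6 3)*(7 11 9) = (1 10 5 6 3)(7 11 9) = [0, 10, 2, 1, 4, 6, 3, 11, 8, 7, 5, 9]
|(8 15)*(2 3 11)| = 6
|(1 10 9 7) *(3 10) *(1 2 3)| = 5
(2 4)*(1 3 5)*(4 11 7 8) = [0, 3, 11, 5, 2, 1, 6, 8, 4, 9, 10, 7] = (1 3 5)(2 11 7 8 4)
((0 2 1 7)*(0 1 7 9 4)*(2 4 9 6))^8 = (9)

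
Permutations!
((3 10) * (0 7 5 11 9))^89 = ((0 7 5 11 9)(3 10))^89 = (0 9 11 5 7)(3 10)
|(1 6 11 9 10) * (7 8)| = |(1 6 11 9 10)(7 8)| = 10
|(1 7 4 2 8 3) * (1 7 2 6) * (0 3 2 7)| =4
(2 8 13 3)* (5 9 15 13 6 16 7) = (2 8 6 16 7 5 9 15 13 3) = [0, 1, 8, 2, 4, 9, 16, 5, 6, 15, 10, 11, 12, 3, 14, 13, 7]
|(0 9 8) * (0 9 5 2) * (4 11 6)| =|(0 5 2)(4 11 6)(8 9)| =6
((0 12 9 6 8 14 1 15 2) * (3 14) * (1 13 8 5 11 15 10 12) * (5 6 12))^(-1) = (0 2 15 11 5 10 1)(3 8 13 14)(9 12) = ((0 1 10 5 11 15 2)(3 14 13 8)(9 12))^(-1)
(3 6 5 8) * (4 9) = (3 6 5 8)(4 9) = [0, 1, 2, 6, 9, 8, 5, 7, 3, 4]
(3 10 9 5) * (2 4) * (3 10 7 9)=[0, 1, 4, 7, 2, 10, 6, 9, 8, 5, 3]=(2 4)(3 7 9 5 10)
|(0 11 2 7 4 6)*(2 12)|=|(0 11 12 2 7 4 6)|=7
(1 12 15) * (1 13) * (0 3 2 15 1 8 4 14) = [3, 12, 15, 2, 14, 5, 6, 7, 4, 9, 10, 11, 1, 8, 0, 13] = (0 3 2 15 13 8 4 14)(1 12)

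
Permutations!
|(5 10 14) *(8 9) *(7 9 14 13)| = |(5 10 13 7 9 8 14)| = 7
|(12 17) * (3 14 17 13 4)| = |(3 14 17 12 13 4)| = 6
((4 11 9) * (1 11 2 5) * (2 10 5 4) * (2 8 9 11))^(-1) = (11)(1 5 10 4 2)(8 9)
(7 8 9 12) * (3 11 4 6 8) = (3 11 4 6 8 9 12 7) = [0, 1, 2, 11, 6, 5, 8, 3, 9, 12, 10, 4, 7]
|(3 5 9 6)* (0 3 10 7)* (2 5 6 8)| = |(0 3 6 10 7)(2 5 9 8)| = 20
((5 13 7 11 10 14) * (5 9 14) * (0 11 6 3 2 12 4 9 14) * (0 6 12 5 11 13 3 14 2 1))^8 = ((0 13 7 12 4 9 6 14 2 5 3 1)(10 11))^8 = (0 2 4)(1 14 12)(3 6 7)(5 9 13)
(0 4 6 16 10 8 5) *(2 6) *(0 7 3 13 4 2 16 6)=(0 2)(3 13 4 16 10 8 5 7)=[2, 1, 0, 13, 16, 7, 6, 3, 5, 9, 8, 11, 12, 4, 14, 15, 10]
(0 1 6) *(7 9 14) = (0 1 6)(7 9 14) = [1, 6, 2, 3, 4, 5, 0, 9, 8, 14, 10, 11, 12, 13, 7]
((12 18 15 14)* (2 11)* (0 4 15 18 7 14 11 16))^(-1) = (18)(0 16 2 11 15 4)(7 12 14)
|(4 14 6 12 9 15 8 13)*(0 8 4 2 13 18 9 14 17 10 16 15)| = |(0 8 18 9)(2 13)(4 17 10 16 15)(6 12 14)| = 60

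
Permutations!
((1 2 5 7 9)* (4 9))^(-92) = ((1 2 5 7 4 9))^(-92) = (1 4 5)(2 9 7)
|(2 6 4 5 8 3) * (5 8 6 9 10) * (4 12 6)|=|(2 9 10 5 4 8 3)(6 12)|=14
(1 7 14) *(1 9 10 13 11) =(1 7 14 9 10 13 11) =[0, 7, 2, 3, 4, 5, 6, 14, 8, 10, 13, 1, 12, 11, 9]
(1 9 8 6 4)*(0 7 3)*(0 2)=[7, 9, 0, 2, 1, 5, 4, 3, 6, 8]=(0 7 3 2)(1 9 8 6 4)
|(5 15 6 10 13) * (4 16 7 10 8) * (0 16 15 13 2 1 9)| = 28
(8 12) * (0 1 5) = (0 1 5)(8 12) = [1, 5, 2, 3, 4, 0, 6, 7, 12, 9, 10, 11, 8]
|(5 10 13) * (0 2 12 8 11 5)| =|(0 2 12 8 11 5 10 13)| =8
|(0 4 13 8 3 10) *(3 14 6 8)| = 15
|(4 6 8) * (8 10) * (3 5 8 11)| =|(3 5 8 4 6 10 11)| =7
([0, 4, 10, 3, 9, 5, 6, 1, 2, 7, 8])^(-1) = (1 7 9 4)(2 8 10)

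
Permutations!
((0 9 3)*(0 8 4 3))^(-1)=(0 9)(3 4 8)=((0 9)(3 8 4))^(-1)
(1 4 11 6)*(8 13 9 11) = [0, 4, 2, 3, 8, 5, 1, 7, 13, 11, 10, 6, 12, 9] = (1 4 8 13 9 11 6)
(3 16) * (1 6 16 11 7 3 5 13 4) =[0, 6, 2, 11, 1, 13, 16, 3, 8, 9, 10, 7, 12, 4, 14, 15, 5] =(1 6 16 5 13 4)(3 11 7)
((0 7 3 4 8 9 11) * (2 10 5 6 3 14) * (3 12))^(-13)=(14)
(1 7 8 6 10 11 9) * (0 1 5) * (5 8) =(0 1 7 5)(6 10 11 9 8) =[1, 7, 2, 3, 4, 0, 10, 5, 6, 8, 11, 9]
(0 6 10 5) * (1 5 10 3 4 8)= (10)(0 6 3 4 8 1 5)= [6, 5, 2, 4, 8, 0, 3, 7, 1, 9, 10]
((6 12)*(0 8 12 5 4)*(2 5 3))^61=(0 2 12 4 3 8 5 6)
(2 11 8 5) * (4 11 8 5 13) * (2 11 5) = [0, 1, 8, 3, 5, 11, 6, 7, 13, 9, 10, 2, 12, 4] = (2 8 13 4 5 11)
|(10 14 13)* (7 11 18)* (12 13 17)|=15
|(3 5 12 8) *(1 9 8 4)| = 7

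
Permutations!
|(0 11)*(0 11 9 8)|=|(11)(0 9 8)|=3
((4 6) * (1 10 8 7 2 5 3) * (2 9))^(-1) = (1 3 5 2 9 7 8 10)(4 6)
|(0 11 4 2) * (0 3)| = 5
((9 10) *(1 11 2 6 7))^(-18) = ((1 11 2 6 7)(9 10))^(-18) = (1 2 7 11 6)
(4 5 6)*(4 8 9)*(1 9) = [0, 9, 2, 3, 5, 6, 8, 7, 1, 4] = (1 9 4 5 6 8)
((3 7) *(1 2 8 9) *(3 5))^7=(1 9 8 2)(3 7 5)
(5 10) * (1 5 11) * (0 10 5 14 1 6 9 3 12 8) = (0 10 11 6 9 3 12 8)(1 14) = [10, 14, 2, 12, 4, 5, 9, 7, 0, 3, 11, 6, 8, 13, 1]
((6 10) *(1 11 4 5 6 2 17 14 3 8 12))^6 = ((1 11 4 5 6 10 2 17 14 3 8 12))^6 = (1 2)(3 5)(4 14)(6 8)(10 12)(11 17)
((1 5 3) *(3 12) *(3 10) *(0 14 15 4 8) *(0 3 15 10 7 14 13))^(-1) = (0 13)(1 3 8 4 15 10 14 7 12 5)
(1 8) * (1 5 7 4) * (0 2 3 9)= [2, 8, 3, 9, 1, 7, 6, 4, 5, 0]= (0 2 3 9)(1 8 5 7 4)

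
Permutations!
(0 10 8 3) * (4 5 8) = (0 10 4 5 8 3) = [10, 1, 2, 0, 5, 8, 6, 7, 3, 9, 4]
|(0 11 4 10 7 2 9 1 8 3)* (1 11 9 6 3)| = |(0 9 11 4 10 7 2 6 3)(1 8)| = 18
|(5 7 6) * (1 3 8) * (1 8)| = |(8)(1 3)(5 7 6)| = 6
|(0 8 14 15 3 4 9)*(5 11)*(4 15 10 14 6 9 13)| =|(0 8 6 9)(3 15)(4 13)(5 11)(10 14)| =4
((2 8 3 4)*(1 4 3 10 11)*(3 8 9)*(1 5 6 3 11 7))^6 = (1 6 4 3 2 8 9 10 11 7 5)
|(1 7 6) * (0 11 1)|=5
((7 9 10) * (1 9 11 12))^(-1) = (1 12 11 7 10 9) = ((1 9 10 7 11 12))^(-1)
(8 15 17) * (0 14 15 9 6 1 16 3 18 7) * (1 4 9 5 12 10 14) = [1, 16, 2, 18, 9, 12, 4, 0, 5, 6, 14, 11, 10, 13, 15, 17, 3, 8, 7] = (0 1 16 3 18 7)(4 9 6)(5 12 10 14 15 17 8)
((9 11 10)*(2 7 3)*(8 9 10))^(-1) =(2 3 7)(8 11 9)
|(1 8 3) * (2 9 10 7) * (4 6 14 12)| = 12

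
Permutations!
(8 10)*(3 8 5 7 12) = (3 8 10 5 7 12) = [0, 1, 2, 8, 4, 7, 6, 12, 10, 9, 5, 11, 3]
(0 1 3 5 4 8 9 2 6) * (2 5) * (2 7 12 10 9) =[1, 3, 6, 7, 8, 4, 0, 12, 2, 5, 9, 11, 10] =(0 1 3 7 12 10 9 5 4 8 2 6)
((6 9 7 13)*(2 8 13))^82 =(2 9 13)(6 8 7)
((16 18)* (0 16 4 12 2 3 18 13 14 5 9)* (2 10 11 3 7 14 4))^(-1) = ((0 16 13 4 12 10 11 3 18 2 7 14 5 9))^(-1) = (0 9 5 14 7 2 18 3 11 10 12 4 13 16)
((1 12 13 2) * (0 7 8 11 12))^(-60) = (0 12)(1 11)(2 8)(7 13)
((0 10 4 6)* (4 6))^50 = (0 6 10)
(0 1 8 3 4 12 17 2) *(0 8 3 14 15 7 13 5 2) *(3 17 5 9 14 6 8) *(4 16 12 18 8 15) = (0 1 17)(2 3 16 12 5)(4 18 8 6 15 7 13 9 14) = [1, 17, 3, 16, 18, 2, 15, 13, 6, 14, 10, 11, 5, 9, 4, 7, 12, 0, 8]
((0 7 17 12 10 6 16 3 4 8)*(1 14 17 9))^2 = ((0 7 9 1 14 17 12 10 6 16 3 4 8))^2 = (0 9 14 12 6 3 8 7 1 17 10 16 4)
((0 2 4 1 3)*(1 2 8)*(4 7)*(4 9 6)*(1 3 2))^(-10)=(0 3 8)(1 7 6)(2 9 4)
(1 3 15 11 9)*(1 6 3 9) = (1 9 6 3 15 11) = [0, 9, 2, 15, 4, 5, 3, 7, 8, 6, 10, 1, 12, 13, 14, 11]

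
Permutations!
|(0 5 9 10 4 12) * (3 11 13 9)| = |(0 5 3 11 13 9 10 4 12)| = 9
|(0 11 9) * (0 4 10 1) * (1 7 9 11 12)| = |(0 12 1)(4 10 7 9)| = 12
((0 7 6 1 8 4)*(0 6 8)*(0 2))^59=(0 4 2 8 1 7 6)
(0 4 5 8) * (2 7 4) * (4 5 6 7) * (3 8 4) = (0 2 3 8)(4 6 7 5) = [2, 1, 3, 8, 6, 4, 7, 5, 0]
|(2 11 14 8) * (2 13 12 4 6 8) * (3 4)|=6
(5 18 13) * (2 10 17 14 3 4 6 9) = (2 10 17 14 3 4 6 9)(5 18 13) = [0, 1, 10, 4, 6, 18, 9, 7, 8, 2, 17, 11, 12, 5, 3, 15, 16, 14, 13]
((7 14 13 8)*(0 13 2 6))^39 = ((0 13 8 7 14 2 6))^39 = (0 14 13 2 8 6 7)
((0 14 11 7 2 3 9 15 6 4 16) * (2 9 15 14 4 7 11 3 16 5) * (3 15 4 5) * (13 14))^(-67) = ((0 5 2 16)(3 4)(6 7 9 13 14 15))^(-67) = (0 5 2 16)(3 4)(6 15 14 13 9 7)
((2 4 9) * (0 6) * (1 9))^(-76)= (9)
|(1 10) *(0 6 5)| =6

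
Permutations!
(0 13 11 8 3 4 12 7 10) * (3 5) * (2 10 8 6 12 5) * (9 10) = (0 13 11 6 12 7 8 2 9 10)(3 4 5) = [13, 1, 9, 4, 5, 3, 12, 8, 2, 10, 0, 6, 7, 11]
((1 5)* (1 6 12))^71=(1 12 6 5)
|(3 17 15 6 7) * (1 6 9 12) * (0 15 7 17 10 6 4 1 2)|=10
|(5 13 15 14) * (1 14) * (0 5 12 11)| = 8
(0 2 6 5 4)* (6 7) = [2, 1, 7, 3, 0, 4, 5, 6] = (0 2 7 6 5 4)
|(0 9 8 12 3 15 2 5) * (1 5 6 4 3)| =30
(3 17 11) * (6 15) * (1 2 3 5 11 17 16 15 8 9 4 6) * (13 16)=(17)(1 2 3 13 16 15)(4 6 8 9)(5 11)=[0, 2, 3, 13, 6, 11, 8, 7, 9, 4, 10, 5, 12, 16, 14, 1, 15, 17]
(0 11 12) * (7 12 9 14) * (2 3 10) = (0 11 9 14 7 12)(2 3 10) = [11, 1, 3, 10, 4, 5, 6, 12, 8, 14, 2, 9, 0, 13, 7]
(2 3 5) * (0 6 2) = [6, 1, 3, 5, 4, 0, 2] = (0 6 2 3 5)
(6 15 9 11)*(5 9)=(5 9 11 6 15)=[0, 1, 2, 3, 4, 9, 15, 7, 8, 11, 10, 6, 12, 13, 14, 5]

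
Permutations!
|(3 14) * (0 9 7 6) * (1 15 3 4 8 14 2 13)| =60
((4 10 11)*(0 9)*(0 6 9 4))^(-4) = ((0 4 10 11)(6 9))^(-4) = (11)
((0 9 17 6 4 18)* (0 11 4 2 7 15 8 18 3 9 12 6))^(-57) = (0 11 2 9 8 12 4 7 17 18 6 3 15)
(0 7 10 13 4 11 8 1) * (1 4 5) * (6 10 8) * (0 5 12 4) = (0 7 8)(1 5)(4 11 6 10 13 12) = [7, 5, 2, 3, 11, 1, 10, 8, 0, 9, 13, 6, 4, 12]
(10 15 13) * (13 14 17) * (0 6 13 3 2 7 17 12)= (0 6 13 10 15 14 12)(2 7 17 3)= [6, 1, 7, 2, 4, 5, 13, 17, 8, 9, 15, 11, 0, 10, 12, 14, 16, 3]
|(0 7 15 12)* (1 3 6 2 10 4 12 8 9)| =12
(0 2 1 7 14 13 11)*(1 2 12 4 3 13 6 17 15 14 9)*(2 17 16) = [12, 7, 17, 13, 3, 5, 16, 9, 8, 1, 10, 0, 4, 11, 6, 14, 2, 15] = (0 12 4 3 13 11)(1 7 9)(2 17 15 14 6 16)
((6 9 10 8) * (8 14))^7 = ((6 9 10 14 8))^7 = (6 10 8 9 14)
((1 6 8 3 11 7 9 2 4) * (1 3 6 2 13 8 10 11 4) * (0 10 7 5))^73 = (0 10 11 5)(1 2)(3 4)(6 13 7 8 9)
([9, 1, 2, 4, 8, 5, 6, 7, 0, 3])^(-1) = (0 8 4 3 9)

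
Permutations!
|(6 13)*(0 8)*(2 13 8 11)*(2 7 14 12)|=|(0 11 7 14 12 2 13 6 8)|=9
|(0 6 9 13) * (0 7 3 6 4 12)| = 15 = |(0 4 12)(3 6 9 13 7)|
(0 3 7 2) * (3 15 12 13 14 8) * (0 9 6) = [15, 1, 9, 7, 4, 5, 0, 2, 3, 6, 10, 11, 13, 14, 8, 12] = (0 15 12 13 14 8 3 7 2 9 6)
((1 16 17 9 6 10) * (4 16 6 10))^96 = (1 9 16 6 10 17 4)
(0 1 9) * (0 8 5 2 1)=(1 9 8 5 2)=[0, 9, 1, 3, 4, 2, 6, 7, 5, 8]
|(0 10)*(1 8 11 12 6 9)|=6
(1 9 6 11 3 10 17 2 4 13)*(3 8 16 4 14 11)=(1 9 6 3 10 17 2 14 11 8 16 4 13)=[0, 9, 14, 10, 13, 5, 3, 7, 16, 6, 17, 8, 12, 1, 11, 15, 4, 2]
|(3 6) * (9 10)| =2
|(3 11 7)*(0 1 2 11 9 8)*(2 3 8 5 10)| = |(0 1 3 9 5 10 2 11 7 8)| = 10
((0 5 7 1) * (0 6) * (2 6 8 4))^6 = (0 2 8 7)(1 5 6 4)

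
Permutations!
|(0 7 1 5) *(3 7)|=5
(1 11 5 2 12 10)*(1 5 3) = (1 11 3)(2 12 10 5) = [0, 11, 12, 1, 4, 2, 6, 7, 8, 9, 5, 3, 10]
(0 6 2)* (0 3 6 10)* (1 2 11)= (0 10)(1 2 3 6 11)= [10, 2, 3, 6, 4, 5, 11, 7, 8, 9, 0, 1]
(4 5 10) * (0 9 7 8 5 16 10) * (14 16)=(0 9 7 8 5)(4 14 16 10)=[9, 1, 2, 3, 14, 0, 6, 8, 5, 7, 4, 11, 12, 13, 16, 15, 10]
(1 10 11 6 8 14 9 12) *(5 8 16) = (1 10 11 6 16 5 8 14 9 12) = [0, 10, 2, 3, 4, 8, 16, 7, 14, 12, 11, 6, 1, 13, 9, 15, 5]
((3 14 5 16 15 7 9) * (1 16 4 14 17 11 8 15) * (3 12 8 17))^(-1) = (1 16)(4 5 14)(7 15 8 12 9)(11 17)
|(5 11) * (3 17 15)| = 6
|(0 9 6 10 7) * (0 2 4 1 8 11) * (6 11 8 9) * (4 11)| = |(0 6 10 7 2 11)(1 9 4)| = 6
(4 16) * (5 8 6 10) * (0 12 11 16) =(0 12 11 16 4)(5 8 6 10) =[12, 1, 2, 3, 0, 8, 10, 7, 6, 9, 5, 16, 11, 13, 14, 15, 4]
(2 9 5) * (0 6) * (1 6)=[1, 6, 9, 3, 4, 2, 0, 7, 8, 5]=(0 1 6)(2 9 5)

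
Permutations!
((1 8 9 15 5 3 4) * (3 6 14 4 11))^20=(1 5)(4 15)(6 8)(9 14)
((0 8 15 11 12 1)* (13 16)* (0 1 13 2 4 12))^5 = ((0 8 15 11)(2 4 12 13 16))^5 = (16)(0 8 15 11)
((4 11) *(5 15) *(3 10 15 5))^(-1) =(3 15 10)(4 11) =((3 10 15)(4 11))^(-1)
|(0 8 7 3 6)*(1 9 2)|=|(0 8 7 3 6)(1 9 2)|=15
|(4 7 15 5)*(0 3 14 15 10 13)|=9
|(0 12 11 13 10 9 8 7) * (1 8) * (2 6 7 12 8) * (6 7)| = 10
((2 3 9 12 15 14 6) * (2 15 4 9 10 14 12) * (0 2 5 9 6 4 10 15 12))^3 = ((0 2 3 15)(4 6 12 10 14)(5 9))^3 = (0 15 3 2)(4 10 6 14 12)(5 9)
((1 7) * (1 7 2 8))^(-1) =((1 2 8))^(-1) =(1 8 2)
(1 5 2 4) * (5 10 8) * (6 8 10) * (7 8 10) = [0, 6, 4, 3, 1, 2, 10, 8, 5, 9, 7] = (1 6 10 7 8 5 2 4)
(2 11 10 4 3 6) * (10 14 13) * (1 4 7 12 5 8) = (1 4 3 6 2 11 14 13 10 7 12 5 8) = [0, 4, 11, 6, 3, 8, 2, 12, 1, 9, 7, 14, 5, 10, 13]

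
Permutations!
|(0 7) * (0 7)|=1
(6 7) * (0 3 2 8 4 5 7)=(0 3 2 8 4 5 7 6)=[3, 1, 8, 2, 5, 7, 0, 6, 4]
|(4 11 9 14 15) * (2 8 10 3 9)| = 9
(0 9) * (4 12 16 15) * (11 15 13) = (0 9)(4 12 16 13 11 15) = [9, 1, 2, 3, 12, 5, 6, 7, 8, 0, 10, 15, 16, 11, 14, 4, 13]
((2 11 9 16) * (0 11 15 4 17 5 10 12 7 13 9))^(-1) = (0 11)(2 16 9 13 7 12 10 5 17 4 15)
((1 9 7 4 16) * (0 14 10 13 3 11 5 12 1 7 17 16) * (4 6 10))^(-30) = (1 10)(3 17)(5 7)(6 12)(9 13)(11 16)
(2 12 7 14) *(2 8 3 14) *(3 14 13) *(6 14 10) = (2 12 7)(3 13)(6 14 8 10) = [0, 1, 12, 13, 4, 5, 14, 2, 10, 9, 6, 11, 7, 3, 8]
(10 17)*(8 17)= [0, 1, 2, 3, 4, 5, 6, 7, 17, 9, 8, 11, 12, 13, 14, 15, 16, 10]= (8 17 10)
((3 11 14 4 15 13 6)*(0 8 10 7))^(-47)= ((0 8 10 7)(3 11 14 4 15 13 6))^(-47)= (0 8 10 7)(3 14 15 6 11 4 13)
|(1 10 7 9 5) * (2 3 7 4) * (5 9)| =|(1 10 4 2 3 7 5)| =7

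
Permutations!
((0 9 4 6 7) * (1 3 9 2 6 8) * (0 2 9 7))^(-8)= (0 9 4 8 1 3 7 2 6)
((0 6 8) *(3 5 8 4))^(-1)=(0 8 5 3 4 6)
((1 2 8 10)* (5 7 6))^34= ((1 2 8 10)(5 7 6))^34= (1 8)(2 10)(5 7 6)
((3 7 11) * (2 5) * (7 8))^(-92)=(11)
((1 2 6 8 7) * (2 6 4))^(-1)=((1 6 8 7)(2 4))^(-1)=(1 7 8 6)(2 4)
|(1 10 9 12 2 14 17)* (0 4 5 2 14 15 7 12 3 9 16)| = 12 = |(0 4 5 2 15 7 12 14 17 1 10 16)(3 9)|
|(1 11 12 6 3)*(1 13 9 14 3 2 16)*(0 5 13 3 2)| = 11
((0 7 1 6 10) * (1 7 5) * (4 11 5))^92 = ((0 4 11 5 1 6 10))^92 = (0 4 11 5 1 6 10)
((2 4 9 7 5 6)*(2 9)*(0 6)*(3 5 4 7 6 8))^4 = ((0 8 3 5)(2 7 4)(6 9))^4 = (9)(2 7 4)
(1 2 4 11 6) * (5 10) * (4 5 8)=[0, 2, 5, 3, 11, 10, 1, 7, 4, 9, 8, 6]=(1 2 5 10 8 4 11 6)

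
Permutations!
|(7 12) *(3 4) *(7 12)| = 2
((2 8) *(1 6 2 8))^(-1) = ((8)(1 6 2))^(-1) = (8)(1 2 6)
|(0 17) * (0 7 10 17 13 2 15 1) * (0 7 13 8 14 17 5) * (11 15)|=12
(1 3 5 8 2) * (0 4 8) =(0 4 8 2 1 3 5) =[4, 3, 1, 5, 8, 0, 6, 7, 2]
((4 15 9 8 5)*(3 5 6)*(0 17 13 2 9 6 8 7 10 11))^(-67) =(0 7 13 11 9 17 10 2)(3 15 5 6 4)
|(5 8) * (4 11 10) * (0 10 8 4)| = 4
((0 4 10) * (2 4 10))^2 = (10)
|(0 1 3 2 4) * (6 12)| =10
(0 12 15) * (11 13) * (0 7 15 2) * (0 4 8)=(0 12 2 4 8)(7 15)(11 13)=[12, 1, 4, 3, 8, 5, 6, 15, 0, 9, 10, 13, 2, 11, 14, 7]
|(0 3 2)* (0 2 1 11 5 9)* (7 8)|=|(0 3 1 11 5 9)(7 8)|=6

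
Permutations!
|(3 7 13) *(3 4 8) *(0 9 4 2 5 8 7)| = |(0 9 4 7 13 2 5 8 3)| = 9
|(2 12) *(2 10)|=3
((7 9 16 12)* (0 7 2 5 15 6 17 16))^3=((0 7 9)(2 5 15 6 17 16 12))^3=(2 6 12 15 16 5 17)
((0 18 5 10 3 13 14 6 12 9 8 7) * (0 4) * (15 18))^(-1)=(0 4 7 8 9 12 6 14 13 3 10 5 18 15)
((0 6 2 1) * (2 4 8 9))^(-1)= ((0 6 4 8 9 2 1))^(-1)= (0 1 2 9 8 4 6)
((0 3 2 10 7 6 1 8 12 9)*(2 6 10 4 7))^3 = (0 1 9 6 12 3 8)(2 10 7 4)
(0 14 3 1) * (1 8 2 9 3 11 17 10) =(0 14 11 17 10 1)(2 9 3 8) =[14, 0, 9, 8, 4, 5, 6, 7, 2, 3, 1, 17, 12, 13, 11, 15, 16, 10]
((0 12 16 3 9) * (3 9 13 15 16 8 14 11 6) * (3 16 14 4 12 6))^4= ((0 6 16 9)(3 13 15 14 11)(4 12 8))^4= (16)(3 11 14 15 13)(4 12 8)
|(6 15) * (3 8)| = 2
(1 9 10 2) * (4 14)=(1 9 10 2)(4 14)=[0, 9, 1, 3, 14, 5, 6, 7, 8, 10, 2, 11, 12, 13, 4]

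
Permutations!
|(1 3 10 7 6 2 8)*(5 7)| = 8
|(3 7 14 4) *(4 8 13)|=|(3 7 14 8 13 4)|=6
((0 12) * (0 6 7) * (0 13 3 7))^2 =(0 6 12)(3 13 7)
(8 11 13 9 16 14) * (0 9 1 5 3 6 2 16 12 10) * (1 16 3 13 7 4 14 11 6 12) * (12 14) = (0 9 1 5 13 16 11 7 4 12 10)(2 3 14 8 6) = [9, 5, 3, 14, 12, 13, 2, 4, 6, 1, 0, 7, 10, 16, 8, 15, 11]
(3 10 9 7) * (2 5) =(2 5)(3 10 9 7) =[0, 1, 5, 10, 4, 2, 6, 3, 8, 7, 9]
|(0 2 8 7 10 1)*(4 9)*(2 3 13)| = |(0 3 13 2 8 7 10 1)(4 9)| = 8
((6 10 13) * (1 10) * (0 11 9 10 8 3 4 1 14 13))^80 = (6 13 14)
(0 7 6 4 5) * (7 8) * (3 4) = (0 8 7 6 3 4 5) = [8, 1, 2, 4, 5, 0, 3, 6, 7]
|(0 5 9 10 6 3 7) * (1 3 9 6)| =8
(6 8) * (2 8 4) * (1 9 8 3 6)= (1 9 8)(2 3 6 4)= [0, 9, 3, 6, 2, 5, 4, 7, 1, 8]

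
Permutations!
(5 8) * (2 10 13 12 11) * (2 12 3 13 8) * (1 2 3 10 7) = [0, 2, 7, 13, 4, 3, 6, 1, 5, 9, 8, 12, 11, 10] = (1 2 7)(3 13 10 8 5)(11 12)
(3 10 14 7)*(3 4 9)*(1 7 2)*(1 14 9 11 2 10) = (1 7 4 11 2 14 10 9 3) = [0, 7, 14, 1, 11, 5, 6, 4, 8, 3, 9, 2, 12, 13, 10]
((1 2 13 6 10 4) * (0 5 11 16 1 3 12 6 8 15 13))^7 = (0 5 11 16 1 2)(3 6 4 12 10)(8 15 13)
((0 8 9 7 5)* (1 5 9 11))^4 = (0 5 1 11 8)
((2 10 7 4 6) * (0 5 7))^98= (10)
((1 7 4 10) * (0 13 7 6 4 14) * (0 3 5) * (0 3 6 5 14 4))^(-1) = ((0 13 7 4 10 1 5 3 14 6))^(-1) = (0 6 14 3 5 1 10 4 7 13)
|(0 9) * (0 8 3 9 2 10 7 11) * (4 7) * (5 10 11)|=12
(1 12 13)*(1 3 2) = (1 12 13 3 2) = [0, 12, 1, 2, 4, 5, 6, 7, 8, 9, 10, 11, 13, 3]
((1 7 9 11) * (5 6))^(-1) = ((1 7 9 11)(5 6))^(-1) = (1 11 9 7)(5 6)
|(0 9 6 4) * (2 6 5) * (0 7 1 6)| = 4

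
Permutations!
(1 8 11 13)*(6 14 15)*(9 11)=(1 8 9 11 13)(6 14 15)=[0, 8, 2, 3, 4, 5, 14, 7, 9, 11, 10, 13, 12, 1, 15, 6]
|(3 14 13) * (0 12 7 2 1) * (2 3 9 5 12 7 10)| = 11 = |(0 7 3 14 13 9 5 12 10 2 1)|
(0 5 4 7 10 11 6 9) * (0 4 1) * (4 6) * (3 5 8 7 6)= (0 8 7 10 11 4 6 9 3 5 1)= [8, 0, 2, 5, 6, 1, 9, 10, 7, 3, 11, 4]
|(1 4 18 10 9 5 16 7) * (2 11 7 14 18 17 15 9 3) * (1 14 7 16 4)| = 40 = |(2 11 16 7 14 18 10 3)(4 17 15 9 5)|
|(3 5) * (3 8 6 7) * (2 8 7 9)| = 12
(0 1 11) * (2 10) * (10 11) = (0 1 10 2 11) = [1, 10, 11, 3, 4, 5, 6, 7, 8, 9, 2, 0]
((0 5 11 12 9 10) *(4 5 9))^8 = (12)(0 10 9)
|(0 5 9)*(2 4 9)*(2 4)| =4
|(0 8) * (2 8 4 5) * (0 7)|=|(0 4 5 2 8 7)|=6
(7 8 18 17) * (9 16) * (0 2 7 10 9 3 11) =(0 2 7 8 18 17 10 9 16 3 11) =[2, 1, 7, 11, 4, 5, 6, 8, 18, 16, 9, 0, 12, 13, 14, 15, 3, 10, 17]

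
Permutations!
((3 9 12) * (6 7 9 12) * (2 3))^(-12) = ((2 3 12)(6 7 9))^(-12) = (12)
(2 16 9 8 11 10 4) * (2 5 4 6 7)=(2 16 9 8 11 10 6 7)(4 5)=[0, 1, 16, 3, 5, 4, 7, 2, 11, 8, 6, 10, 12, 13, 14, 15, 9]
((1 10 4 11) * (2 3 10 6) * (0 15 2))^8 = ((0 15 2 3 10 4 11 1 6))^8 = (0 6 1 11 4 10 3 2 15)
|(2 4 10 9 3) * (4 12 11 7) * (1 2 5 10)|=|(1 2 12 11 7 4)(3 5 10 9)|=12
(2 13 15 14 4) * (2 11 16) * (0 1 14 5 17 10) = [1, 14, 13, 3, 11, 17, 6, 7, 8, 9, 0, 16, 12, 15, 4, 5, 2, 10] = (0 1 14 4 11 16 2 13 15 5 17 10)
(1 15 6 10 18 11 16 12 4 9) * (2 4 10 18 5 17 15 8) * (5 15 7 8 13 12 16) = (1 13 12 10 15 6 18 11 5 17 7 8 2 4 9) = [0, 13, 4, 3, 9, 17, 18, 8, 2, 1, 15, 5, 10, 12, 14, 6, 16, 7, 11]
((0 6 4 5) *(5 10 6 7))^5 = (0 5 7)(4 6 10) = ((0 7 5)(4 10 6))^5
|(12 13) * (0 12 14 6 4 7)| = 7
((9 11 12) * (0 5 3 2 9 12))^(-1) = ((12)(0 5 3 2 9 11))^(-1) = (12)(0 11 9 2 3 5)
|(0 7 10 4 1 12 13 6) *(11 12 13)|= |(0 7 10 4 1 13 6)(11 12)|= 14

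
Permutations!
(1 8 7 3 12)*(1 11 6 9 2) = (1 8 7 3 12 11 6 9 2) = [0, 8, 1, 12, 4, 5, 9, 3, 7, 2, 10, 6, 11]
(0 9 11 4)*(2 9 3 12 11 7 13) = (0 3 12 11 4)(2 9 7 13) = [3, 1, 9, 12, 0, 5, 6, 13, 8, 7, 10, 4, 11, 2]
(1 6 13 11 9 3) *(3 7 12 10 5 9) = (1 6 13 11 3)(5 9 7 12 10) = [0, 6, 2, 1, 4, 9, 13, 12, 8, 7, 5, 3, 10, 11]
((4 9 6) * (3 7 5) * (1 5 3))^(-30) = (9)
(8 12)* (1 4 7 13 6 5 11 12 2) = (1 4 7 13 6 5 11 12 8 2) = [0, 4, 1, 3, 7, 11, 5, 13, 2, 9, 10, 12, 8, 6]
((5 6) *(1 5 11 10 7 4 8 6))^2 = ((1 5)(4 8 6 11 10 7))^2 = (4 6 10)(7 8 11)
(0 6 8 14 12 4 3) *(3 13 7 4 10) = (0 6 8 14 12 10 3)(4 13 7) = [6, 1, 2, 0, 13, 5, 8, 4, 14, 9, 3, 11, 10, 7, 12]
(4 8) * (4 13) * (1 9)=(1 9)(4 8 13)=[0, 9, 2, 3, 8, 5, 6, 7, 13, 1, 10, 11, 12, 4]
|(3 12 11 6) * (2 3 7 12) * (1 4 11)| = 6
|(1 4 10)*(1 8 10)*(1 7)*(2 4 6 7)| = 6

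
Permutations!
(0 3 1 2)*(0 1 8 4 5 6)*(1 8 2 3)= [1, 3, 8, 2, 5, 6, 0, 7, 4]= (0 1 3 2 8 4 5 6)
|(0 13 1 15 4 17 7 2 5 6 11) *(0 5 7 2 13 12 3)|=21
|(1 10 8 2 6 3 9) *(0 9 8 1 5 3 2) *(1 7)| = 30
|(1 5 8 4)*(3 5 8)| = 6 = |(1 8 4)(3 5)|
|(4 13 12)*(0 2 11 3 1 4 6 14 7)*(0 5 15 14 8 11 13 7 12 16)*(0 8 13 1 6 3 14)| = |(0 2 1 4 7 5 15)(3 6 13 16 8 11 14 12)| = 56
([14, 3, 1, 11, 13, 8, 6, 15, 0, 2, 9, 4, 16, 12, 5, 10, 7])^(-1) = (0 8 5 14)(1 2 9 10 15 7 16 12 13 4 11 3)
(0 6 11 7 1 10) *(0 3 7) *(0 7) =(0 6 11 7 1 10 3) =[6, 10, 2, 0, 4, 5, 11, 1, 8, 9, 3, 7]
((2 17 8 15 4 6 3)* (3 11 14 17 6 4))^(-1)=((2 6 11 14 17 8 15 3))^(-1)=(2 3 15 8 17 14 11 6)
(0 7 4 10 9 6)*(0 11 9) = (0 7 4 10)(6 11 9) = [7, 1, 2, 3, 10, 5, 11, 4, 8, 6, 0, 9]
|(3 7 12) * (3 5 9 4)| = 6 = |(3 7 12 5 9 4)|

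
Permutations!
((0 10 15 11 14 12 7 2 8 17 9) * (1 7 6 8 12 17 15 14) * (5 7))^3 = ((0 10 14 17 9)(1 5 7 2 12 6 8 15 11))^3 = (0 17 10 9 14)(1 2 8)(5 12 15)(6 11 7)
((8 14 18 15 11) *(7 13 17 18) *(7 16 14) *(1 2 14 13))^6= (1 18 2 15 14 11 16 8 13 7 17)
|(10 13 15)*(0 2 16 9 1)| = 15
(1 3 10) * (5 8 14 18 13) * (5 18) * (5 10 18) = [0, 3, 2, 18, 4, 8, 6, 7, 14, 9, 1, 11, 12, 5, 10, 15, 16, 17, 13] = (1 3 18 13 5 8 14 10)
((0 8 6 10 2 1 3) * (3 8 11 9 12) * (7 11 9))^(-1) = ((0 9 12 3)(1 8 6 10 2)(7 11))^(-1) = (0 3 12 9)(1 2 10 6 8)(7 11)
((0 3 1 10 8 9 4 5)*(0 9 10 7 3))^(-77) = ((1 7 3)(4 5 9)(8 10))^(-77) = (1 7 3)(4 5 9)(8 10)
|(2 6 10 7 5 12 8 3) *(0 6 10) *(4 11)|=|(0 6)(2 10 7 5 12 8 3)(4 11)|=14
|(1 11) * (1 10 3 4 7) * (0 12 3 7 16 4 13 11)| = 8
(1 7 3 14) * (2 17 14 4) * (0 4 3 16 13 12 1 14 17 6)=(17)(0 4 2 6)(1 7 16 13 12)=[4, 7, 6, 3, 2, 5, 0, 16, 8, 9, 10, 11, 1, 12, 14, 15, 13, 17]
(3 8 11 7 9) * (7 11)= (11)(3 8 7 9)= [0, 1, 2, 8, 4, 5, 6, 9, 7, 3, 10, 11]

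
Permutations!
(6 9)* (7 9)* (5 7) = (5 7 9 6) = [0, 1, 2, 3, 4, 7, 5, 9, 8, 6]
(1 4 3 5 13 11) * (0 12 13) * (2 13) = [12, 4, 13, 5, 3, 0, 6, 7, 8, 9, 10, 1, 2, 11] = (0 12 2 13 11 1 4 3 5)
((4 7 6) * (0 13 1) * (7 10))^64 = (0 13 1) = ((0 13 1)(4 10 7 6))^64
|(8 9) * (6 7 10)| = 6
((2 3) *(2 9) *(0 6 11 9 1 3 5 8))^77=(11)(1 3)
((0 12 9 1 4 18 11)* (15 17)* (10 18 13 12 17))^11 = ((0 17 15 10 18 11)(1 4 13 12 9))^11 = (0 11 18 10 15 17)(1 4 13 12 9)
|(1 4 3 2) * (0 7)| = 4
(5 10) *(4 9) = [0, 1, 2, 3, 9, 10, 6, 7, 8, 4, 5] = (4 9)(5 10)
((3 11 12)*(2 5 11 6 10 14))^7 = ((2 5 11 12 3 6 10 14))^7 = (2 14 10 6 3 12 11 5)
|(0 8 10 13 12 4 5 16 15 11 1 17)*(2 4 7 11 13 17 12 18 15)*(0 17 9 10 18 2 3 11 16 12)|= |(0 8 18 15 13 2 4 5 12 7 16 3 11 1)(9 10)|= 14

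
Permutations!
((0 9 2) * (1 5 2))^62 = ((0 9 1 5 2))^62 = (0 1 2 9 5)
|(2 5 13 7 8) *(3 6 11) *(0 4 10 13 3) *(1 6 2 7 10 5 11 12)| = 6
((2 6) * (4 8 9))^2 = (4 9 8) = ((2 6)(4 8 9))^2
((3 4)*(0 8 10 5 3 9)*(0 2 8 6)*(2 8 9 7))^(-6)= (2 8 5 4)(3 7 9 10)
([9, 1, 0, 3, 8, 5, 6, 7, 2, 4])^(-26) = (0 2 8 4 9)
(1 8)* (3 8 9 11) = (1 9 11 3 8) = [0, 9, 2, 8, 4, 5, 6, 7, 1, 11, 10, 3]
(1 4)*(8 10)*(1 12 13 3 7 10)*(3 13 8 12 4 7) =[0, 7, 2, 3, 4, 5, 6, 10, 1, 9, 12, 11, 8, 13] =(13)(1 7 10 12 8)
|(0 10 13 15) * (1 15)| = |(0 10 13 1 15)| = 5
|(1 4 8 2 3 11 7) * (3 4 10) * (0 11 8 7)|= |(0 11)(1 10 3 8 2 4 7)|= 14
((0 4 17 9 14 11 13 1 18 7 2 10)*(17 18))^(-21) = (0 7)(1 14)(2 4)(9 13)(10 18)(11 17)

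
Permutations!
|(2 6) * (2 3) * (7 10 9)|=3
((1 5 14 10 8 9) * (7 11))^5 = ((1 5 14 10 8 9)(7 11))^5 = (1 9 8 10 14 5)(7 11)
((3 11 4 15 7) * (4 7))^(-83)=(3 11 7)(4 15)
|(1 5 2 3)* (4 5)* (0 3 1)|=|(0 3)(1 4 5 2)|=4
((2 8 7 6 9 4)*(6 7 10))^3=((2 8 10 6 9 4))^3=(2 6)(4 10)(8 9)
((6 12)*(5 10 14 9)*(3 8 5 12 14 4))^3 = (3 10 8 4 5)(6 12 9 14)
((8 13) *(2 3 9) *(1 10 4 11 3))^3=((1 10 4 11 3 9 2)(8 13))^3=(1 11 2 4 9 10 3)(8 13)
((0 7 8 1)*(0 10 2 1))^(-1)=(0 8 7)(1 2 10)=((0 7 8)(1 10 2))^(-1)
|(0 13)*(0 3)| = |(0 13 3)| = 3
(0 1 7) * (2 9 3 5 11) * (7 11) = (0 1 11 2 9 3 5 7) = [1, 11, 9, 5, 4, 7, 6, 0, 8, 3, 10, 2]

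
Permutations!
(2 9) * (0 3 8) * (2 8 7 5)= (0 3 7 5 2 9 8)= [3, 1, 9, 7, 4, 2, 6, 5, 0, 8]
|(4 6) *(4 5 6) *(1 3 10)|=|(1 3 10)(5 6)|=6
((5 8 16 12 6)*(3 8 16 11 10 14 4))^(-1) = (3 4 14 10 11 8)(5 6 12 16) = ((3 8 11 10 14 4)(5 16 12 6))^(-1)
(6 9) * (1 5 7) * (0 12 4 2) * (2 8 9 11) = (0 12 4 8 9 6 11 2)(1 5 7) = [12, 5, 0, 3, 8, 7, 11, 1, 9, 6, 10, 2, 4]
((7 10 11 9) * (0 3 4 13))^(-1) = (0 13 4 3)(7 9 11 10)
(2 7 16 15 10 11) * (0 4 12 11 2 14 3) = [4, 1, 7, 0, 12, 5, 6, 16, 8, 9, 2, 14, 11, 13, 3, 10, 15] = (0 4 12 11 14 3)(2 7 16 15 10)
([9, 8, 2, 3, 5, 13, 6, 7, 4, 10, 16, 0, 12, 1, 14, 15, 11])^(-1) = (0 11 16 10 9)(1 13 5 4 8)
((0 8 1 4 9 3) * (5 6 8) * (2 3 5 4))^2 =(0 9 6 1 3 4 5 8 2)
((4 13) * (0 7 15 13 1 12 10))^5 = ((0 7 15 13 4 1 12 10))^5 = (0 1 15 10 4 7 12 13)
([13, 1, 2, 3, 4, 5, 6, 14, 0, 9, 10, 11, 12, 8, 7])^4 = [13, 1, 2, 3, 4, 5, 6, 7, 0, 9, 10, 11, 12, 8, 14]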